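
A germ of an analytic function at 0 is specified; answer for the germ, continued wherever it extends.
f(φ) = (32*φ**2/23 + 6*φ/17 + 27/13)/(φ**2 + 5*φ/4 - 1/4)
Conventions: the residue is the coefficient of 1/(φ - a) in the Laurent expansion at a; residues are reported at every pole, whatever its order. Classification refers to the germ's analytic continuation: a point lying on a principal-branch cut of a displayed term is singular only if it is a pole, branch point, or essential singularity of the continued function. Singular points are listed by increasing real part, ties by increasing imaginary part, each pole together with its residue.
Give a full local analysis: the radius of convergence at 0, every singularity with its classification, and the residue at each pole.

Radius of convergence at 0: -5/8 + (1/8)*sqrt(41).
At -5/8 - (1/8)*sqrt(41): a pole of order 1; residue -271/391 - (66915/208403)*sqrt(41).
At -5/8 + (1/8)*sqrt(41): a pole of order 1; residue -271/391 + (66915/208403)*sqrt(41).

Denominator factor (φ**2 + 5*φ/4 - 1/4): discriminant 41/16, real irrational roots -5/8 + (1/8)*sqrt(41) and -5/8 - (1/8)*sqrt(41); poles of order 1, moduli -5/8 + (1/8)*sqrt(41) and 5/8 + (1/8)*sqrt(41).
The radius of convergence is the smallest modulus among the singular points: -5/8 + (1/8)*sqrt(41).
The factor φ**2 + 5*φ/4 - 1/4 splits as (φ - a)(φ - a') with a = -5/8 - (1/8)*sqrt(41), a' = -5/8 + (1/8)*sqrt(41). At the order-1 pole a set g(φ) = (φ - a)*f(φ) = [32*φ**2/23 + 6*φ/17 + 27/13] / (φ - a').
Simple pole: residue = g(a) at a = -5/8 - (1/8)*sqrt(41), which is -271/391 - (66915/208403)*sqrt(41).
The factor φ**2 + 5*φ/4 - 1/4 splits as (φ - a)(φ - a') with a = -5/8 + (1/8)*sqrt(41), a' = -5/8 - (1/8)*sqrt(41). At the order-1 pole a set g(φ) = (φ - a)*f(φ) = [32*φ**2/23 + 6*φ/17 + 27/13] / (φ - a').
Simple pole: residue = g(a) at a = -5/8 + (1/8)*sqrt(41), which is -271/391 + (66915/208403)*sqrt(41).
List the singular points by increasing real part (a conjugate pair: the negative imaginary part first).


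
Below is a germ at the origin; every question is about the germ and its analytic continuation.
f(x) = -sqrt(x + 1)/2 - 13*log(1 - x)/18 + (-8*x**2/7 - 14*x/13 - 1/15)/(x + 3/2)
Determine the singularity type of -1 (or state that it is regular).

The point is an algebraic (square-root) branch point.

The term (-1/2)*sqrt(1 - x/(-1)) has argument 1 - -1/(-1) = 0 at -1: a square-root (algebraic, two-sheeted) branch point; the remaining terms are analytic or single-valued there.


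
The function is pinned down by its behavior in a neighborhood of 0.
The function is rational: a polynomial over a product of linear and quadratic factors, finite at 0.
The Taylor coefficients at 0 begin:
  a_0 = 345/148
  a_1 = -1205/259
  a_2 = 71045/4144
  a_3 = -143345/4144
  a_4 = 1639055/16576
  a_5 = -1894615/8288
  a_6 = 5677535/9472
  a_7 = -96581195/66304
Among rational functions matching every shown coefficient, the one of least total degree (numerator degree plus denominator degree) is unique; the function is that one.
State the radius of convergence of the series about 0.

The radius of convergence is 2/5.

No rational of total degree below 4 reproduces all 8 coefficients; solving the [2/2] Pade equations on them gives f(ξ) = (-ξ**2 + 13*ξ/21 - 23/37)/((ξ - 2/3)*(ξ + 2/5)), whose expansion matches every shown term.
Denominator factor (ξ - 2/3): pole of order 1 at 2/3, modulus 2/3.
Denominator factor (ξ + 2/5): pole of order 1 at -2/5, modulus 2/5.
The radius of convergence is the smallest modulus among the singular points: 2/5.


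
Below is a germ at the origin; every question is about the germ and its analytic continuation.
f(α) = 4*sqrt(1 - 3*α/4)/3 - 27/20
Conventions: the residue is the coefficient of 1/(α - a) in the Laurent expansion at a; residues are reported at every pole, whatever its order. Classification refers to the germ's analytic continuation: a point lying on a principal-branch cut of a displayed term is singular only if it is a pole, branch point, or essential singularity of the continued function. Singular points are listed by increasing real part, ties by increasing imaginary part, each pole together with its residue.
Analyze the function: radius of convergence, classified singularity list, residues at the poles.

Radius of convergence at 0: 4/3.
At 4/3: an algebraic (square-root) branch point.

Branch term (4/3)*sqrt(1 - α/(4/3)): its argument vanishes at α = 4/3, a square-root branch point, modulus 4/3.
The radius of convergence is the smallest modulus among the singular points: 4/3.


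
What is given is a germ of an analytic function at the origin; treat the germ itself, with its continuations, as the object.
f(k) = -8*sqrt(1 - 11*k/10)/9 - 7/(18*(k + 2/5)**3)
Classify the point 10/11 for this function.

The point is an algebraic (square-root) branch point.

The term (-8/9)*sqrt(1 - k/(10/11)) has argument 1 - 10/11/(10/11) = 0 at 10/11: a square-root (algebraic, two-sheeted) branch point; the remaining terms are analytic or single-valued there.


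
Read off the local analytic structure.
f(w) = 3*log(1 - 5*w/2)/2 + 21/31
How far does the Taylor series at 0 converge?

Branch term (3/2)*log(1 - w/(2/5)): its argument vanishes at w = 2/5, a logarithmic branch point, modulus 2/5.
The radius of convergence is the smallest modulus among the singular points: 2/5.

The radius of convergence is 2/5.


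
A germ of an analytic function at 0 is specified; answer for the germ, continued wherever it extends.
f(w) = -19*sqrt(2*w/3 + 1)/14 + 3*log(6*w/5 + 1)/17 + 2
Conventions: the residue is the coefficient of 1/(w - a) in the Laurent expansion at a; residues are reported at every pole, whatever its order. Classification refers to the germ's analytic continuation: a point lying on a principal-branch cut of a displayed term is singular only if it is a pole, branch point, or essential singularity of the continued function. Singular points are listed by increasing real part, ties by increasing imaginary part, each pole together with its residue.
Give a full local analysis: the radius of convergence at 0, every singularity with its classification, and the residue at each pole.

Branch term (-19/14)*sqrt(1 - w/(-3/2)): its argument vanishes at w = -3/2, a square-root branch point, modulus 3/2.
Branch term (3/17)*log(1 - w/(-5/6)): its argument vanishes at w = -5/6, a logarithmic branch point, modulus 5/6.
The radius of convergence is the smallest modulus among the singular points: 5/6.
List the singular points by increasing real part (a conjugate pair: the negative imaginary part first).

Radius of convergence at 0: 5/6.
At -3/2: an algebraic (square-root) branch point.
At -5/6: a logarithmic branch point.


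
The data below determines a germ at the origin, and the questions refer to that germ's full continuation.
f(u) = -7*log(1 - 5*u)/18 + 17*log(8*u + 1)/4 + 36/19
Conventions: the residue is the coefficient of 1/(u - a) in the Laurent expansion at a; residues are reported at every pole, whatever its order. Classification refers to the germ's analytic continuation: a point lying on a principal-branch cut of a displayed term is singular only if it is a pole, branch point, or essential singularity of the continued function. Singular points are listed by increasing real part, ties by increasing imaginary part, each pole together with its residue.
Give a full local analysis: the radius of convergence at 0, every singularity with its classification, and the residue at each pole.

Radius of convergence at 0: 1/8.
At -1/8: a logarithmic branch point.
At 1/5: a logarithmic branch point.

Branch term (-7/18)*log(1 - u/(1/5)): its argument vanishes at u = 1/5, a logarithmic branch point, modulus 1/5.
Branch term (17/4)*log(1 - u/(-1/8)): its argument vanishes at u = -1/8, a logarithmic branch point, modulus 1/8.
The radius of convergence is the smallest modulus among the singular points: 1/8.
List the singular points by increasing real part (a conjugate pair: the negative imaginary part first).


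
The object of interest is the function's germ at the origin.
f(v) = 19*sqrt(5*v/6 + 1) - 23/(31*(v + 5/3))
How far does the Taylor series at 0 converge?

The radius of convergence is 6/5.

Denominator factor (v + 5/3): pole of order 1 at -5/3, modulus 5/3.
Branch term (19)*sqrt(1 - v/(-6/5)): its argument vanishes at v = -6/5, a square-root branch point, modulus 6/5.
The radius of convergence is the smallest modulus among the singular points: 6/5.


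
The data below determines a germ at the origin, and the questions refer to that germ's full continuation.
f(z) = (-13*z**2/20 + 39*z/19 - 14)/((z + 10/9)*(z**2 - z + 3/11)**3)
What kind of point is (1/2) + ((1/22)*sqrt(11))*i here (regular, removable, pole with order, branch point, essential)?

The denominator factor z**2 - z + 3/11 vanishes at (1/2) + ((1/22)*sqrt(11))*i and appears to the power 3; the numerator there equals (-21939/1672) + ((533/8360)*sqrt(11))*i, nonzero, and no other factor vanishes.
Hence a pole whose order is the multiplicity, 3.

The point is a pole of order 3.


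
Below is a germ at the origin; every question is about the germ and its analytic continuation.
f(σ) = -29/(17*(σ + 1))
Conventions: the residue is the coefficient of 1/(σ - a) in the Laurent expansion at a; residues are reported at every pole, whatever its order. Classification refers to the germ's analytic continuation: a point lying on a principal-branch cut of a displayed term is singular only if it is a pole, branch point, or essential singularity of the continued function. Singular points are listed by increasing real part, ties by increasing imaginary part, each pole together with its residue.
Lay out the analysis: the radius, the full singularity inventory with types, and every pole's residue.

Denominator factor (σ + 1): pole of order 1 at -1, modulus 1.
The radius of convergence is the smallest modulus among the singular points: 1.
At the order-1 pole -1 set g(σ) = (σ - (-1))*f(σ) = -29/17.
Simple pole: residue = g(a) at a = -1, which is -29/17.

Radius of convergence at 0: 1.
At -1: a pole of order 1; residue -29/17.


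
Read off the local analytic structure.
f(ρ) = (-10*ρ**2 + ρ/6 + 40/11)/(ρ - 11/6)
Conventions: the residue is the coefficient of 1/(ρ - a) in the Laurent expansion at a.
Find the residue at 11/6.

At the order-1 pole 11/6 set g(ρ) = (ρ - (11/6))*f(ρ) = -10*ρ**2 + ρ/6 + 40/11.
Simple pole: residue = g(a) at a = 11/6, which is -11749/396.

The residue is -11749/396.


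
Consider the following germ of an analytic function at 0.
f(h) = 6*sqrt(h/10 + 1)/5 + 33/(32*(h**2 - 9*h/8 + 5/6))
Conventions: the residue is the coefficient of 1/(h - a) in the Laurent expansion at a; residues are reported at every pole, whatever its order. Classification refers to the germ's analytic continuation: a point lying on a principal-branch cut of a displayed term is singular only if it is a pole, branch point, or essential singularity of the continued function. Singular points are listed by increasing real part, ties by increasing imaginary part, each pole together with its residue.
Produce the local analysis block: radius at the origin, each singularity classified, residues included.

Radius of convergence at 0: (1/6)*sqrt(30).
At -10: an algebraic (square-root) branch point.
At (9/16) - ((1/48)*sqrt(1191))*i: a pole of order 1; residue ((33/1588)*sqrt(1191))*i.
At (9/16) + ((1/48)*sqrt(1191))*i: a pole of order 1; residue -((33/1588)*sqrt(1191))*i.

Denominator factor (h**2 - 9*h/8 + 5/6): discriminant -397/192, complex-conjugate roots (9/16) + ((1/48)*sqrt(1191))*i and (9/16) - ((1/48)*sqrt(1191))*i; poles of order 1, moduli (1/6)*sqrt(30) and (1/6)*sqrt(30).
Branch term (6/5)*sqrt(1 - h/(-10)): its argument vanishes at h = -10, a square-root branch point, modulus 10.
The radius of convergence is the smallest modulus among the singular points: (1/6)*sqrt(30).
The branch term is analytic at (9/16) - ((1/48)*sqrt(1191))*i and contributes nothing to the residue; only the rational part matters.
The factor h**2 - 9*h/8 + 5/6 splits as (h - a)(h - a') with a = (9/16) - ((1/48)*sqrt(1191))*i, a' = (9/16) + ((1/48)*sqrt(1191))*i. At the order-1 pole a set g(h) = (h - a)*(rational part) = [33/32] / (h - a').
Simple pole: residue = g(a) at a = (9/16) - ((1/48)*sqrt(1191))*i, which is ((33/1588)*sqrt(1191))*i.
The branch term is analytic at (9/16) + ((1/48)*sqrt(1191))*i and contributes nothing to the residue; only the rational part matters.
The factor h**2 - 9*h/8 + 5/6 splits as (h - a)(h - a') with a = (9/16) + ((1/48)*sqrt(1191))*i, a' = (9/16) - ((1/48)*sqrt(1191))*i. At the order-1 pole a set g(h) = (h - a)*(rational part) = [33/32] / (h - a').
Simple pole: residue = g(a) at a = (9/16) + ((1/48)*sqrt(1191))*i, which is -((33/1588)*sqrt(1191))*i.
List the singular points by increasing real part (a conjugate pair: the negative imaginary part first).


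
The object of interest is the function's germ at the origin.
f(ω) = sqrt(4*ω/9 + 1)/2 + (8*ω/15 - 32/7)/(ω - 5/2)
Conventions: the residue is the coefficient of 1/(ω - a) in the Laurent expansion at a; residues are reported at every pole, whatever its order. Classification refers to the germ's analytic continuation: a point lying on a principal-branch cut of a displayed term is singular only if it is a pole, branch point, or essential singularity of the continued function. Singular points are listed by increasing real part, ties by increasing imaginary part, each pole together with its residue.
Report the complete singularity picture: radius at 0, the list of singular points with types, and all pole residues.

Denominator factor (ω - 5/2): pole of order 1 at 5/2, modulus 5/2.
Branch term (1/2)*sqrt(1 - ω/(-9/4)): its argument vanishes at ω = -9/4, a square-root branch point, modulus 9/4.
The radius of convergence is the smallest modulus among the singular points: 9/4.
The branch term is analytic at 5/2 and contributes nothing to the residue; only the rational part matters.
At the order-1 pole 5/2 set g(ω) = (ω - (5/2))*(rational part) = 8*ω/15 - 32/7.
Simple pole: residue = g(a) at a = 5/2, which is -68/21.
List the singular points by increasing real part (a conjugate pair: the negative imaginary part first).

Radius of convergence at 0: 9/4.
At -9/4: an algebraic (square-root) branch point.
At 5/2: a pole of order 1; residue -68/21.


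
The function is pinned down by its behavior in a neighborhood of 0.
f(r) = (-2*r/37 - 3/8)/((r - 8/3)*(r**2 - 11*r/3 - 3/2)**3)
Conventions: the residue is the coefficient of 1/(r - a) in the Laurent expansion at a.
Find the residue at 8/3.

At the order-1 pole 8/3 set g(r) = (r - (8/3))*f(r) = (-2*r/37 - 3/8)/(r**2 - 11*r/3 - 3/2)**3.
Simple pole: residue = g(a) at a = 8/3, which is 4149/578125.

The residue is 4149/578125.


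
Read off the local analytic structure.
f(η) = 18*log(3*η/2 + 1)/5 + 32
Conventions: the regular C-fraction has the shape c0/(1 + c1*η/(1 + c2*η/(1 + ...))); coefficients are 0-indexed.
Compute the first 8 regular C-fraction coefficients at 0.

The regular C-fraction coefficients are [32, -27/160, 147/160, 10/49, 107/196, 147/535, 1017/2140, 963/3164].

Taylor coefficients (expand at 0): a_0 = 32, a_1 = 27/5, a_2 = -81/20, a_3 = 81/20, a_4 = -729/160, a_5 = 2187/400, a_6 = -2187/320, a_7 = 19683/2240.
c0 = a_0 = 32. Peel one level at a time: if S = 1 + c*η/S' with S'(0) = 1, then c is the η-coefficient of S and S' = c*η/(S - 1).
S_1 = c0/f = 1 + (-27/160)*η + (3969/25600)*η^2 + ...; c1 = -27/160.
S_2 = c1*η/(S_1 - 1) = 1 + (147/160)*η + (-3/16)*η^2 + ...; c2 = 147/160.
S_3 = c2*η/(S_2 - 1) = 1 + (10/49)*η + (-535/4802)*η^2 + ...; c3 = 10/49.
S_4 = c3*η/(S_3 - 1) = 1 + (107/196)*η + (-3/20)*η^2 + ...; c4 = 107/196.
S_5 = c4*η/(S_4 - 1) = 1 + (147/535)*η + (-149499/1144900)*η^2 + ...; c5 = 147/535.
S_6 = c5*η/(S_5 - 1) = 1 + (1017/2140)*η + (-81/560)*η^2 + ...; c6 = 1017/2140.
S_7 = c6*η/(S_6 - 1) = 1 + (963/3164)*η + ...; c7 = 963/3164.


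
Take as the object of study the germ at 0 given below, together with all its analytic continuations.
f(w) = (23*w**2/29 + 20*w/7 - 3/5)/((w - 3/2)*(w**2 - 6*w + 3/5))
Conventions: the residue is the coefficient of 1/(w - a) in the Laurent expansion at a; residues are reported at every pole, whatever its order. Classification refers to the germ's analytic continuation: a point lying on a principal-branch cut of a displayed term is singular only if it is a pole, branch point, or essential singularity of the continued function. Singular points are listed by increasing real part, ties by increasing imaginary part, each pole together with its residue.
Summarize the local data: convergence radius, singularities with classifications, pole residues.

Denominator factor (w**2 - 6*w + 3/5): discriminant 168/5, real irrational roots 3 + (1/5)*sqrt(210) and 3 - (1/5)*sqrt(210); poles of order 1, moduli 3 + (1/5)*sqrt(210) and 3 - (1/5)*sqrt(210).
Denominator factor (w - 3/2): pole of order 1 at 3/2, modulus 3/2.
The radius of convergence is the smallest modulus among the singular points: 3 - (1/5)*sqrt(210).
The factor w**2 - 6*w + 3/5 splits as (w - a)(w - a') with a = 3 - (1/5)*sqrt(210), a' = 3 + (1/5)*sqrt(210). At the order-1 pole a set g(w) = (w - a)*f(w) = [(23*w**2/29 + 20*w/7 - 3/5)/(w - 3/2)] / (w - a').
Simple pole: residue = g(a) at a = 3 - (1/5)*sqrt(210), which is 7002/8323 - (10595/174783)*sqrt(210).
At the order-1 pole 3/2 set g(w) = (w - (3/2))*f(w) = (23*w**2/29 + 20*w/7 - 3/5)/(w**2 - 6*w + 3/5).
Simple pole: residue = g(a) at a = 3/2, which is -7403/8323.
The factor w**2 - 6*w + 3/5 splits as (w - a)(w - a') with a = 3 + (1/5)*sqrt(210), a' = 3 - (1/5)*sqrt(210). At the order-1 pole a set g(w) = (w - a)*f(w) = [(23*w**2/29 + 20*w/7 - 3/5)/(w - 3/2)] / (w - a').
Simple pole: residue = g(a) at a = 3 + (1/5)*sqrt(210), which is 7002/8323 + (10595/174783)*sqrt(210).
List the singular points by increasing real part (a conjugate pair: the negative imaginary part first).

Radius of convergence at 0: 3 - (1/5)*sqrt(210).
At 3 - (1/5)*sqrt(210): a pole of order 1; residue 7002/8323 - (10595/174783)*sqrt(210).
At 3/2: a pole of order 1; residue -7403/8323.
At 3 + (1/5)*sqrt(210): a pole of order 1; residue 7002/8323 + (10595/174783)*sqrt(210).


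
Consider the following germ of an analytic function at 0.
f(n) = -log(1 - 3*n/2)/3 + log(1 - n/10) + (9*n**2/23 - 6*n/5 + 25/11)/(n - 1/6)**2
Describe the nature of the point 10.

The term (1)*log(1 - n/(10)) has argument 1 - 10/(10) = 0 at 10: a logarithmic (infinitely-sheeted) branch point; the remaining terms are analytic or single-valued there.

The point is a logarithmic branch point.


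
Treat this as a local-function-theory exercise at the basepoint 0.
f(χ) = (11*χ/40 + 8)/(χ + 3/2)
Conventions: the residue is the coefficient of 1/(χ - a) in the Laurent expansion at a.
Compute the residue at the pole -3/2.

The residue is 607/80.

At the order-1 pole -3/2 set g(χ) = (χ - (-3/2))*f(χ) = 11*χ/40 + 8.
Simple pole: residue = g(a) at a = -3/2, which is 607/80.


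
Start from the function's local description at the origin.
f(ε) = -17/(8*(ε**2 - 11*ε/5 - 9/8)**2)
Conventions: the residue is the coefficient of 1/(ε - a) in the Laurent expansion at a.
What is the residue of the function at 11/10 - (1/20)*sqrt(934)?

The factor ε**2 - 11*ε/5 - 9/8 splits as (ε - a)(ε - a') with a = 11/10 - (1/20)*sqrt(934), a' = 11/10 + (1/20)*sqrt(934). At the order-2 pole a set g(ε) = (ε - a)^2*f(ε) = [-17/8] / (ε - a')^2.
Order-2 pole: residue = g'(a); g'(11/10 - (1/20)*sqrt(934)) = -(2125/436178)*sqrt(934), so the residue is -(2125/436178)*sqrt(934).

The residue is -(2125/436178)*sqrt(934).


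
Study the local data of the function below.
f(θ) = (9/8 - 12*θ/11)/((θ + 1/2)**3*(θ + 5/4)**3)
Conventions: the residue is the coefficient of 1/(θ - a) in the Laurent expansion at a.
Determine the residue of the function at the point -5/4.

The residue is -15616/297.

At the order-3 pole -5/4 set g(θ) = (θ - (-5/4))^3*f(θ) = (9/8 - 12*θ/11)/(θ + 1/2)**3.
Order-3 pole: residue = g''(a)/2; g''(-5/4) = -31232/297, so the residue is -15616/297.


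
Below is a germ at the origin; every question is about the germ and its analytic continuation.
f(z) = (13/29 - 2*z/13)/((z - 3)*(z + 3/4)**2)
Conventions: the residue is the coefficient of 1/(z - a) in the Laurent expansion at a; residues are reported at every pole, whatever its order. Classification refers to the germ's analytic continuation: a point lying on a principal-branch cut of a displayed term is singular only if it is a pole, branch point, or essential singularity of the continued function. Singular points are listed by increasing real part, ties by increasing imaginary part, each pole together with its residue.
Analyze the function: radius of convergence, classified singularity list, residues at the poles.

Radius of convergence at 0: 3/4.
At -3/4: a pole of order 2; residue 16/16965.
At 3: a pole of order 1; residue -16/16965.

Denominator factor (z - 3): pole of order 1 at 3, modulus 3.
Denominator factor (z + 3/4)^2: pole of order 2 at -3/4, modulus 3/4.
The radius of convergence is the smallest modulus among the singular points: 3/4.
At the order-2 pole -3/4 set g(z) = (z - (-3/4))^2*f(z) = (13/29 - 2*z/13)/(z - 3).
Order-2 pole: residue = g'(a); g'(-3/4) = 16/16965, so the residue is 16/16965.
At the order-1 pole 3 set g(z) = (z - (3))*f(z) = (13/29 - 2*z/13)/(z + 3/4)**2.
Simple pole: residue = g(a) at a = 3, which is -16/16965.
List the singular points by increasing real part (a conjugate pair: the negative imaginary part first).


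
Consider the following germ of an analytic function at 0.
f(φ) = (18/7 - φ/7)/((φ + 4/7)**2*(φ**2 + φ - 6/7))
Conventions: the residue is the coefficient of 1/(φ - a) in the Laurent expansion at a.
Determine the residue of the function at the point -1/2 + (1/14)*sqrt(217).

The factor φ**2 + φ - 6/7 splits as (φ - a)(φ - a') with a = -1/2 + (1/14)*sqrt(217), a' = -1/2 - (1/14)*sqrt(217). At the order-1 pole a set g(φ) = (φ - a)*f(φ) = [(18/7 - φ/7)/(φ + 4/7)**2] / (φ - a').
Simple pole: residue = g(a) at a = -1/2 + (1/14)*sqrt(217), which is -161/729 + (1778/22599)*sqrt(217).

The residue is -161/729 + (1778/22599)*sqrt(217).


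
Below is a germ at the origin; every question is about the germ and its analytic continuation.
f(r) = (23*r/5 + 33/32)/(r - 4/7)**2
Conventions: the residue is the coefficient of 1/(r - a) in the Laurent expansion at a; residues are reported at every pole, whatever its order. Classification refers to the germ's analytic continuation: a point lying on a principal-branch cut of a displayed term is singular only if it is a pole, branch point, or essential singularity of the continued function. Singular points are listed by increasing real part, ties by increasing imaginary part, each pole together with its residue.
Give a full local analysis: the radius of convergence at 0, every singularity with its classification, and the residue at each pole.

Denominator factor (r - 4/7)^2: pole of order 2 at 4/7, modulus 4/7.
The radius of convergence is the smallest modulus among the singular points: 4/7.
At the order-2 pole 4/7 set g(r) = (r - (4/7))^2*f(r) = 23*r/5 + 33/32.
Order-2 pole: residue = g'(a); g'(4/7) = 23/5, so the residue is 23/5.

Radius of convergence at 0: 4/7.
At 4/7: a pole of order 2; residue 23/5.


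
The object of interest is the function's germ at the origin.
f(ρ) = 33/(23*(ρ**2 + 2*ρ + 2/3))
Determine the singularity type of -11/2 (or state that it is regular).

Denominator factors: ρ**2 + 2*ρ + 2/3 = 239/12 at ρ = -11/2 — none vanishes.
So the germ continues analytically to -11/2.

The point is a regular point.


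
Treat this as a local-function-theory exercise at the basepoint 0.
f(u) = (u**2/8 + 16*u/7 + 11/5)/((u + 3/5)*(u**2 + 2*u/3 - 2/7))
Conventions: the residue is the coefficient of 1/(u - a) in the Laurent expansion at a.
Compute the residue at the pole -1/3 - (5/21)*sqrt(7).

The residue is 80/57 - (6961/15960)*sqrt(7).

The factor u**2 + 2*u/3 - 2/7 splits as (u - a)(u - a') with a = -1/3 - (5/21)*sqrt(7), a' = -1/3 + (5/21)*sqrt(7). At the order-1 pole a set g(u) = (u - a)*f(u) = [(u**2/8 + 16*u/7 + 11/5)/(u + 3/5)] / (u - a').
Simple pole: residue = g(a) at a = -1/3 - (5/21)*sqrt(7), which is 80/57 - (6961/15960)*sqrt(7).


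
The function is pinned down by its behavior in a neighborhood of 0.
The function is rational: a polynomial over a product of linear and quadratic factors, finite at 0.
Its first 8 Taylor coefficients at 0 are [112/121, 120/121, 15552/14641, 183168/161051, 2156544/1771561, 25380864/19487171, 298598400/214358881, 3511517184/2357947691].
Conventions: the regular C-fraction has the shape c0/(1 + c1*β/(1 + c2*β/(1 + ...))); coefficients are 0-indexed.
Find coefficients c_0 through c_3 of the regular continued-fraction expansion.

Taylor coefficients (read off): a_0 = 112/121, a_1 = 120/121, a_2 = 15552/14641, a_3 = 183168/161051.
c0 = a_0 = 112/121. Peel one level at a time: if S = 1 + c*β/S' with S'(0) = 1, then c is the β-coefficient of S and S' = c*β/(S - 1).
S_1 = c0/f = 1 + (-15/14)*β + (9/23716)*β^2 + ...; c1 = -15/14.
S_2 = c1*β/(S_1 - 1) = 1 + (3/8470)*β + (144/366025)*β^2 + ...; c2 = 3/8470.
S_3 = c2*β/(S_2 - 1) = 1 + (-672/605)*β + ...; c3 = -672/605.

The regular C-fraction coefficients are [112/121, -15/14, 3/8470, -672/605].


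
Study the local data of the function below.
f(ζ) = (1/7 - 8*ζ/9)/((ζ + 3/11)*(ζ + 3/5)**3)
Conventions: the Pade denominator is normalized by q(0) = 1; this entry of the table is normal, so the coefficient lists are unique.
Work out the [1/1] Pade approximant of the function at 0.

Taylor coefficients needed (expand at 0): a_0 = 1375/567, a_1 = -184250/5103, a_2 = 3800500/15309.
Write the denominator as Q(ζ) = 1 + q1*ζ. Requiring Q*f - P = O(ζ^3) with deg P <= 1 kills the coefficients of ζ^2..ζ^2 in Q*f:
  ζ^2: a_2 + q1*a_1 = 0, i.e. 3800500/15309 + (-184250/5103)*q1 = 0.
Solving this linear system: q1 = 1382/201.
The numerator is Q*f truncated at degree 1: P0 = a_0 = 1375/567; P1 = a_1 + q1*a_0 = -6644000/341901.

The Pade approximant has numerator coefficients [1375/567, -6644000/341901]; denominator coefficients [1, 1382/201].


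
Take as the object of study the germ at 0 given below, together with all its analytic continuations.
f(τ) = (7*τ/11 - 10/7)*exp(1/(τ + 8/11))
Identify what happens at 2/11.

The point is a regular point.

There is no denominator, hence no pole anywhere.
The essential point of exp(1/(τ - (-8/11))) is -8/11, not 2/11.
So the germ continues analytically to 2/11.


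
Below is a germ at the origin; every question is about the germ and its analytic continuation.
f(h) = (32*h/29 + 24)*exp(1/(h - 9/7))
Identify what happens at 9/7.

The point is an essential singularity.

The exponent 1/(h - (9/7)) has a pole at 9/7, so exp(1/(h - (9/7))) takes every nonzero value near it: an essential singularity (not a pole of any order).


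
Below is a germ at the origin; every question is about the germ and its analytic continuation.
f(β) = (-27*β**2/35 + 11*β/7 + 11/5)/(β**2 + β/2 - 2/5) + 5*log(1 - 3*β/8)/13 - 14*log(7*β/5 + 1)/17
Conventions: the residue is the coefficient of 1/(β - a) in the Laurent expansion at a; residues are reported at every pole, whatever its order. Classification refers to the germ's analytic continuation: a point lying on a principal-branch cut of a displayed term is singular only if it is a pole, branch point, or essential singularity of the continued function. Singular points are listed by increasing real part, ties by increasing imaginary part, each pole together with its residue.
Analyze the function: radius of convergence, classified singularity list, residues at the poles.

Radius of convergence at 0: -1/4 + (1/20)*sqrt(185).
At -1/4 - (1/20)*sqrt(185): a pole of order 1; residue 137/140 - (1963/25900)*sqrt(185).
At -5/7: a logarithmic branch point.
At -1/4 + (1/20)*sqrt(185): a pole of order 1; residue 137/140 + (1963/25900)*sqrt(185).
At 8/3: a logarithmic branch point.

Denominator factor (β**2 + β/2 - 2/5): discriminant 37/20, real irrational roots -1/4 + (1/20)*sqrt(185) and -1/4 - (1/20)*sqrt(185); poles of order 1, moduli -1/4 + (1/20)*sqrt(185) and 1/4 + (1/20)*sqrt(185).
Branch term (-14/17)*log(1 - β/(-5/7)): its argument vanishes at β = -5/7, a logarithmic branch point, modulus 5/7.
Branch term (5/13)*log(1 - β/(8/3)): its argument vanishes at β = 8/3, a logarithmic branch point, modulus 8/3.
The radius of convergence is the smallest modulus among the singular points: -1/4 + (1/20)*sqrt(185).
The branch terms are analytic at -1/4 - (1/20)*sqrt(185) and contribute nothing to the residue; only the rational part matters.
The factor β**2 + β/2 - 2/5 splits as (β - a)(β - a') with a = -1/4 - (1/20)*sqrt(185), a' = -1/4 + (1/20)*sqrt(185). At the order-1 pole a set g(β) = (β - a)*(rational part) = [-27*β**2/35 + 11*β/7 + 11/5] / (β - a').
Simple pole: residue = g(a) at a = -1/4 - (1/20)*sqrt(185), which is 137/140 - (1963/25900)*sqrt(185).
The branch terms are analytic at -1/4 + (1/20)*sqrt(185) and contribute nothing to the residue; only the rational part matters.
The factor β**2 + β/2 - 2/5 splits as (β - a)(β - a') with a = -1/4 + (1/20)*sqrt(185), a' = -1/4 - (1/20)*sqrt(185). At the order-1 pole a set g(β) = (β - a)*(rational part) = [-27*β**2/35 + 11*β/7 + 11/5] / (β - a').
Simple pole: residue = g(a) at a = -1/4 + (1/20)*sqrt(185), which is 137/140 + (1963/25900)*sqrt(185).
List the singular points by increasing real part (a conjugate pair: the negative imaginary part first).


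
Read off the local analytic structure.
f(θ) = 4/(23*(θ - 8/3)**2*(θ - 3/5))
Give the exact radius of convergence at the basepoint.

Denominator factor (θ - 8/3)^2: pole of order 2 at 8/3, modulus 8/3.
Denominator factor (θ - 3/5): pole of order 1 at 3/5, modulus 3/5.
The radius of convergence is the smallest modulus among the singular points: 3/5.

The radius of convergence is 3/5.


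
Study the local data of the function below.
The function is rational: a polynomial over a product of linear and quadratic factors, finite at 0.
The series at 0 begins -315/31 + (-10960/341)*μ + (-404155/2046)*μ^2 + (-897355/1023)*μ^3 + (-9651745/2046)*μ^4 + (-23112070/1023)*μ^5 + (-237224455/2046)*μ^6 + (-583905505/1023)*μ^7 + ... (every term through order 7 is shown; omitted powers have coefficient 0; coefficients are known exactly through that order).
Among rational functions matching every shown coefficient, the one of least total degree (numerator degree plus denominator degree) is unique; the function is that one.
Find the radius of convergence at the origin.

The radius of convergence is 1/5.

No rational of total degree below 4 reproduces all 8 coefficients; solving the [2/2] Pade equations on them gives f(μ) = (-23*μ**2/18 + 26*μ/33 + 21/31)/((μ - 1/5)*(μ + 1/3)), whose expansion matches every shown term.
Denominator factor (μ + 1/3): pole of order 1 at -1/3, modulus 1/3.
Denominator factor (μ - 1/5): pole of order 1 at 1/5, modulus 1/5.
The radius of convergence is the smallest modulus among the singular points: 1/5.


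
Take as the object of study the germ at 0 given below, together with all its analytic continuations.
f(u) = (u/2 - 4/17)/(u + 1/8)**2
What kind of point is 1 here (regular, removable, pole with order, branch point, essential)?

The point is a regular point.

Denominator factors: u + 1/8 = 9/8 at u = 1 — none vanishes.
So the germ continues analytically to 1.


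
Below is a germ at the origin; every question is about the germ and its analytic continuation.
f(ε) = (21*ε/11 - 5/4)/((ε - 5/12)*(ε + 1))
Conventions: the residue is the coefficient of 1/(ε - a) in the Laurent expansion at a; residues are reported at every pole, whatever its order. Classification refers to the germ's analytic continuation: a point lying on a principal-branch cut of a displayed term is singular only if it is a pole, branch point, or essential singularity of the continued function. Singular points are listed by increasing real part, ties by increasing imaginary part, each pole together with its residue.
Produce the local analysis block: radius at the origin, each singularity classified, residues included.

Radius of convergence at 0: 5/12.
At -1: a pole of order 1; residue 417/187.
At 5/12: a pole of order 1; residue -60/187.

Denominator factor (ε + 1): pole of order 1 at -1, modulus 1.
Denominator factor (ε - 5/12): pole of order 1 at 5/12, modulus 5/12.
The radius of convergence is the smallest modulus among the singular points: 5/12.
At the order-1 pole -1 set g(ε) = (ε - (-1))*f(ε) = (21*ε/11 - 5/4)/(ε - 5/12).
Simple pole: residue = g(a) at a = -1, which is 417/187.
At the order-1 pole 5/12 set g(ε) = (ε - (5/12))*f(ε) = (21*ε/11 - 5/4)/(ε + 1).
Simple pole: residue = g(a) at a = 5/12, which is -60/187.
List the singular points by increasing real part (a conjugate pair: the negative imaginary part first).


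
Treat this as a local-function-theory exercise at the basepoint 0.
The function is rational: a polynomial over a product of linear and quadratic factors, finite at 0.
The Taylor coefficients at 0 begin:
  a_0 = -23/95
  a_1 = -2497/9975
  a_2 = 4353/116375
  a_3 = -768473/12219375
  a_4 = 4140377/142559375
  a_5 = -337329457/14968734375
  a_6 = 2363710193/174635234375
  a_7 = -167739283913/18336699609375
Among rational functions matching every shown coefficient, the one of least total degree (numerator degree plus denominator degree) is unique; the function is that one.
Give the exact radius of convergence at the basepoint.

The radius of convergence is -6/7 + (1/7)*sqrt(281).

No rational of total degree below 3 reproduces all 8 coefficients; solving the [1/2] Pade equations on them gives f(φ) = (5*φ/3 + 23/19)/(φ**2 - 12*φ/7 - 5), whose expansion matches every shown term.
Denominator factor (φ**2 - 12*φ/7 - 5): discriminant 1124/49, real irrational roots 6/7 + (1/7)*sqrt(281) and 6/7 - (1/7)*sqrt(281); poles of order 1, moduli 6/7 + (1/7)*sqrt(281) and -6/7 + (1/7)*sqrt(281).
The radius of convergence is the smallest modulus among the singular points: -6/7 + (1/7)*sqrt(281).


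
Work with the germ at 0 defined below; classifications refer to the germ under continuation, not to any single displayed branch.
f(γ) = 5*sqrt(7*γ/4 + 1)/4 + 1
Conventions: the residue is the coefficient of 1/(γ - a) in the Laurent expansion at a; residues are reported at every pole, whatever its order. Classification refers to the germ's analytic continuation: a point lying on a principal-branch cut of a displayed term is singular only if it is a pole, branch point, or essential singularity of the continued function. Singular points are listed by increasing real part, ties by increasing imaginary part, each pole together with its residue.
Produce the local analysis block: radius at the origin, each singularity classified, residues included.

Radius of convergence at 0: 4/7.
At -4/7: an algebraic (square-root) branch point.

Branch term (5/4)*sqrt(1 - γ/(-4/7)): its argument vanishes at γ = -4/7, a square-root branch point, modulus 4/7.
The radius of convergence is the smallest modulus among the singular points: 4/7.


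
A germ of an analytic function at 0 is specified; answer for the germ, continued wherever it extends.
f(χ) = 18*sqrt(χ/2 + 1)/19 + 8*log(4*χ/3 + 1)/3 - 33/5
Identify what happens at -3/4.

The term (8/3)*log(1 - χ/(-3/4)) has argument 1 - -3/4/(-3/4) = 0 at -3/4: a logarithmic (infinitely-sheeted) branch point; the remaining terms are analytic or single-valued there.

The point is a logarithmic branch point.


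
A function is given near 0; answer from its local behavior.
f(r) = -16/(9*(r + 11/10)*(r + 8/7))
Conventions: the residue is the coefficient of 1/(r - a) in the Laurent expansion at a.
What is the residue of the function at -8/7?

At the order-1 pole -8/7 set g(r) = (r - (-8/7))*f(r) = -16/(9*(r + 11/10)).
Simple pole: residue = g(a) at a = -8/7, which is 1120/27.

The residue is 1120/27.


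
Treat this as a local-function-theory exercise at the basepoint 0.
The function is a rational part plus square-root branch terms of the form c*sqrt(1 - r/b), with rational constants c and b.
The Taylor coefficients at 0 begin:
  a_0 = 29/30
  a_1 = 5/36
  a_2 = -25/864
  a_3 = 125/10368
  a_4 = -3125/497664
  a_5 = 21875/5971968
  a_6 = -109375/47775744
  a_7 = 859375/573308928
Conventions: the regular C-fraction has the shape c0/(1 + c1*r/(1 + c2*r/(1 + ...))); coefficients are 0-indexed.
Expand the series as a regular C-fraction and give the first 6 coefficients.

Taylor coefficients (read off): a_0 = 29/30, a_1 = 5/36, a_2 = -25/864, a_3 = 125/10368, a_4 = -3125/497664, a_5 = 21875/5971968.
c0 = a_0 = 29/30. Peel one level at a time: if S = 1 + c*r/S' with S'(0) = 1, then c is the r-coefficient of S and S' = c*r/(S - 1).
S_1 = c0/f = 1 + (-25/174)*r + (6125/121104)*r^2 + ...; c1 = -25/174.
S_2 = c1*r/(S_1 - 1) = 1 + (245/696)*r + (-25/576)*r^2 + ...; c2 = 245/696.
S_3 = c2*r/(S_2 - 1) = 1 + (145/1176)*r + (-16675/460992)*r^2 + ...; c3 = 145/1176.
S_4 = c3*r/(S_3 - 1) = 1 + (115/392)*r + (-25/576)*r^2 + ...; c4 = 115/392.
S_5 = c4*r/(S_4 - 1) = 1 + (245/1656)*r + ...; c5 = 245/1656.

The regular C-fraction coefficients are [29/30, -25/174, 245/696, 145/1176, 115/392, 245/1656].


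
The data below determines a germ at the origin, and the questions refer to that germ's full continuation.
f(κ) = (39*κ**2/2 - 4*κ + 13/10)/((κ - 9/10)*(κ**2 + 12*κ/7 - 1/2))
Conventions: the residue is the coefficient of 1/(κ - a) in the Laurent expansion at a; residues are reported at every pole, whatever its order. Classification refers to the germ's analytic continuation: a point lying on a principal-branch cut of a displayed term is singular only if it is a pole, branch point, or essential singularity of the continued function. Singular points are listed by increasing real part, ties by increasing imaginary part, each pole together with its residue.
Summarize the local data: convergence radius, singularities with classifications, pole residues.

Radius of convergence at 0: -6/7 + (11/14)*sqrt(2).
At -6/7 - (11/14)*sqrt(2): a pole of order 1; residue 15845/2594 + (289841/57068)*sqrt(2).
At -6/7 + (11/14)*sqrt(2): a pole of order 1; residue 15845/2594 - (289841/57068)*sqrt(2).
At 9/10: a pole of order 1; residue 18893/2594.

Denominator factor (κ - 9/10): pole of order 1 at 9/10, modulus 9/10.
Denominator factor (κ**2 + 12*κ/7 - 1/2): discriminant 242/49, real irrational roots -6/7 + (11/14)*sqrt(2) and -6/7 - (11/14)*sqrt(2); poles of order 1, moduli -6/7 + (11/14)*sqrt(2) and 6/7 + (11/14)*sqrt(2).
The radius of convergence is the smallest modulus among the singular points: -6/7 + (11/14)*sqrt(2).
The factor κ**2 + 12*κ/7 - 1/2 splits as (κ - a)(κ - a') with a = -6/7 - (11/14)*sqrt(2), a' = -6/7 + (11/14)*sqrt(2). At the order-1 pole a set g(κ) = (κ - a)*f(κ) = [(39*κ**2/2 - 4*κ + 13/10)/(κ - 9/10)] / (κ - a').
Simple pole: residue = g(a) at a = -6/7 - (11/14)*sqrt(2), which is 15845/2594 + (289841/57068)*sqrt(2).
The factor κ**2 + 12*κ/7 - 1/2 splits as (κ - a)(κ - a') with a = -6/7 + (11/14)*sqrt(2), a' = -6/7 - (11/14)*sqrt(2). At the order-1 pole a set g(κ) = (κ - a)*f(κ) = [(39*κ**2/2 - 4*κ + 13/10)/(κ - 9/10)] / (κ - a').
Simple pole: residue = g(a) at a = -6/7 + (11/14)*sqrt(2), which is 15845/2594 - (289841/57068)*sqrt(2).
At the order-1 pole 9/10 set g(κ) = (κ - (9/10))*f(κ) = (39*κ**2/2 - 4*κ + 13/10)/(κ**2 + 12*κ/7 - 1/2).
Simple pole: residue = g(a) at a = 9/10, which is 18893/2594.
List the singular points by increasing real part (a conjugate pair: the negative imaginary part first).


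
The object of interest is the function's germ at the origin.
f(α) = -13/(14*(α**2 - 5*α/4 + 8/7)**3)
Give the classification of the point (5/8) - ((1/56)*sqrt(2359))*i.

The denominator factor α**2 - 5*α/4 + 8/7 vanishes at (5/8) - ((1/56)*sqrt(2359))*i and appears to the power 3; the numerator there equals -13/14, nonzero, and no other factor vanishes.
Hence a pole whose order is the multiplicity, 3.

The point is a pole of order 3.


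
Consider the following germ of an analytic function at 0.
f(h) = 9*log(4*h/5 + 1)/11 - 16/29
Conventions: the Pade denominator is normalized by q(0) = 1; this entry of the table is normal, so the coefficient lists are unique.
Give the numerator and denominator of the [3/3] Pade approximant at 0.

Taylor coefficients needed (expand at 0): a_0 = -16/29, a_1 = 36/55, a_2 = -72/275, a_3 = 192/1375, a_4 = -576/6875, a_5 = 9216/171875, a_6 = -6144/171875.
Write the denominator as Q(h) = 1 + q1*h + q2*h^2 + q3*h^3. Requiring Q*f - P = O(h^7) with deg P <= 3 kills the coefficients of h^4..h^6 in Q*f:
  h^4: a_4 + q1*a_3 + q2*a_2 + q3*a_1 = 0, i.e. -576/6875 + (192/1375)*q1 + (-72/275)*q2 + (36/55)*q3 = 0.
  h^5: a_5 + q1*a_4 + q2*a_3 + q3*a_2 = 0, i.e. 9216/171875 + (-576/6875)*q1 + (192/1375)*q2 + (-72/275)*q3 = 0.
  h^6: a_6 + q1*a_5 + q2*a_4 + q3*a_3 = 0, i.e. -6144/171875 + (9216/171875)*q1 + (-576/6875)*q2 + (192/1375)*q3 = 0.
Solving this linear system: q1 = 6/5, q2 = 48/125, q3 = 16/625.
The numerator is Q*f truncated at degree 3: P0 = a_0 = -16/29; P1 = a_1 + q1*a_0 = -12/1595; P2 = a_2 + q1*a_1 + q2*a_0 = 12432/39875; P3 = a_3 + q1*a_2 + q2*a_1 + q3*a_0 = 1136/18125.

The Pade approximant has numerator coefficients [-16/29, -12/1595, 12432/39875, 1136/18125]; denominator coefficients [1, 6/5, 48/125, 16/625].
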